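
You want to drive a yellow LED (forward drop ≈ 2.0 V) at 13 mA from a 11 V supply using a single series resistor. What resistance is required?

The resistor drops V_S − V_D = 11 − 2.0 = 9 V at 13 mA.
R = 9 V / 13 mA = 0.692 kΩ.

R ≈ 0.69 kΩ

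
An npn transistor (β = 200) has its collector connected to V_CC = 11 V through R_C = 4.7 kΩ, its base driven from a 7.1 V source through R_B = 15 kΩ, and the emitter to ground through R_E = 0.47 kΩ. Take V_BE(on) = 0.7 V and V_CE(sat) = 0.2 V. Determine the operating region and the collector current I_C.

saturation; I_C ≈ 2.1 mA

Assume active: I_B = (7.1 − 0.7)/(15 + 201×0.47) = 0.0585 mA, I_C = β·I_B = 11.7 mA.
Then V_CE = 11 − 11.7×4.7 − 11.8×0.47 = -49.5 V < 0.2 V — the active assumption fails.
Re-solve with V_CE = 0.2 V. KCL at the emitter: V_E/R_E = (V_BB−0.7−V_E)/R_B + (V_CC−0.2−V_E)/R_C, giving V_E = 1.13 V.
I_C = (V_CC − 0.2 − V_E)/R_C = (10.8 − 1.13)/4.7 = 2.06 mA.
Check: I_B = (6.4 − 1.13)/15 = 0.351 mA, and β·I_B = 70.2 mA > I_C, confirming saturation.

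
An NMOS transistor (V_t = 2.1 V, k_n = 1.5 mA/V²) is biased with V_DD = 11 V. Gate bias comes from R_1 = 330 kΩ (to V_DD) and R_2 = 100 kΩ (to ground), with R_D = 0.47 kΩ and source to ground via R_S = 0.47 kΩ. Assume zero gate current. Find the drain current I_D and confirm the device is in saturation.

V_G = V_DD·R_2/(R_1+R_2) = 11×100/430 = 2.56 V.
Assume saturation: I_D = (k_n/2)(V_GS − V_t)² with V_GS = V_G − I_D·R_S = 2.56 − 0.47·I_D.
Substituting gives 0.166·I_D² − 1.32·I_D + 0.157 = 0, with roots I_D = 0.121 or 7.86 mA.
The root I_D = 7.86 mA gives V_GS = -1.14 V ≤ V_t, so take I_D = 0.121 mA.
Then V_GS = 2.5 V and V_DS = V_DD − I_D(R_D+R_S) = 11 − 0.121×0.94 = 10.9 V.
Saturation requires V_DS ≥ V_GS − V_t = 0.401 V; 10.9 ≥ 0.401 ✓.

I_D ≈ 0.12 mA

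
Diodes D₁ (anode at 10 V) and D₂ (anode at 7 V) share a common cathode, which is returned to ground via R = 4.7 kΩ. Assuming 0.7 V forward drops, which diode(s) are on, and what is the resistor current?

Only D₁ conducts; I_R ≈ 2 mA

Assume both conduct. Then node N would need to be at both 10−0.7 = 9.3 V and 7−0.7 = 6.3 V, which is impossible.
Assume only D₁ conducts: V_N = 10 − 0.7 = 9.3 V, so I_R = 9.3/4.7 = 1.98 mA.
Check D₂: its anode-to-cathode voltage is 7 − 9.3 = -2.3 V < 0.7 V, so it is off. The assumption is consistent.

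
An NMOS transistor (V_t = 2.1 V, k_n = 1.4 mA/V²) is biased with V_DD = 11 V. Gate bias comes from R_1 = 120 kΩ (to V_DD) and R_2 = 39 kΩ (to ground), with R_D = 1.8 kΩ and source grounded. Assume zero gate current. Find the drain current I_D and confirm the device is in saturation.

I_D ≈ 0.25 mA

V_G = V_DD·R_2/(R_1+R_2) = 11×39/159 = 2.7 V. With the source grounded, V_GS = V_G = 2.7 V.
Assume saturation: I_D = (k_n/2)(V_GS − V_t)² = (1.4/2)×(2.7 − 2.1)² = 0.7×0.598² = 0.25 mA.
V_DS = V_DD − I_D·R_D = 11 − 0.25×1.8 = 10.5 V.
Saturation requires V_DS ≥ V_GS − V_t = 0.598 V; 10.5 ≥ 0.598 ✓.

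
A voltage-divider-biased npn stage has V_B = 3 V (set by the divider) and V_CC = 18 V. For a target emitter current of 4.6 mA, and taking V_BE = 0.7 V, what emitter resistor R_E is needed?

R_E ≈ 0.5 kΩ

V_E = V_B − V_BE = 3 − 0.7 = 2.3 V.
R_E = V_E / I_E = 2.3 / 4.6 = 0.5 kΩ.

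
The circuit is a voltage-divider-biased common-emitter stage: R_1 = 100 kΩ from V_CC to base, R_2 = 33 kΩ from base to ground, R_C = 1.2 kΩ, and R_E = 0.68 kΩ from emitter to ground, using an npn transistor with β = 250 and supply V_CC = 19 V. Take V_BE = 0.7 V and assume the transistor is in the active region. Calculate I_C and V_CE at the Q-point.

Thevenize the base divider: V_Th = V_CC·R_2/(R_1+R_2) = 19×33/133 = 4.71 V, R_Th = R_1‖R_2 = 24.8 kΩ.
Base-emitter loop: V_Th = I_B·R_Th + V_BE + (β+1)I_B·R_E, so I_B = (4.71 − 0.7) / (24.8 + 251×0.68) = 0.0205 mA.
I_C = β·I_B = 250×0.0205 = 5.13 mA, and I_E = (β+1)I_B = 5.15 mA.
V_CE = V_CC − I_C·R_C − I_E·R_E = 19 − 5.13×1.2 − 5.15×0.68 = 9.33 V.
V_CE = 9.33 V > 0.2 V confirms active-region operation.

I_C ≈ 5.1 mA, V_CE ≈ 9.3 V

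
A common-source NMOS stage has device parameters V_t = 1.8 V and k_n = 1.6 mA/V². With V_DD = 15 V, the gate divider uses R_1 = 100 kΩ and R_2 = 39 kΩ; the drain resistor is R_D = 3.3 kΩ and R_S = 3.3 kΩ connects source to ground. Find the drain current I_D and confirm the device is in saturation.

V_G = V_DD·R_2/(R_1+R_2) = 15×39/139 = 4.21 V.
Assume saturation: I_D = (k_n/2)(V_GS − V_t)² with V_GS = V_G − I_D·R_S = 4.21 − 3.3·I_D.
Substituting gives 8.71·I_D² − 13.7·I_D + 4.64 = 0, with roots I_D = 0.492 or 1.08 mA.
The root I_D = 1.08 mA gives V_GS = 0.637 V ≤ V_t, so take I_D = 0.492 mA.
Then V_GS = 2.58 V and V_DS = V_DD − I_D(R_D+R_S) = 15 − 0.492×6.6 = 11.8 V.
Saturation requires V_DS ≥ V_GS − V_t = 0.784 V; 11.8 ≥ 0.784 ✓.

I_D ≈ 0.49 mA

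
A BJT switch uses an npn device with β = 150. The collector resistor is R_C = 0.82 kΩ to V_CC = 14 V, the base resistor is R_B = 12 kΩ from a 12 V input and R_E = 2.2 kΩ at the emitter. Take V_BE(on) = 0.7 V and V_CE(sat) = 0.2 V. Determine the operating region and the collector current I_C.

Assume active: I_B = (12 − 0.7)/(12 + 151×2.2) = 0.0328 mA, I_C = β·I_B = 4.92 mA.
Then V_CE = 14 − 4.92×0.82 − 4.96×2.2 = -0.944 V < 0.2 V — the active assumption fails.
Re-solve with V_CE = 0.2 V. KCL at the emitter: V_E/R_E = (V_BB−0.7−V_E)/R_B + (V_CC−0.2−V_E)/R_C, giving V_E = 10.1 V.
I_C = (V_CC − 0.2 − V_E)/R_C = (13.8 − 10.1)/0.82 = 4.5 mA.
Check: I_B = (11.3 − 10.1)/12 = 0.099 mA, and β·I_B = 14.8 mA > I_C, confirming saturation.

saturation; I_C ≈ 4.5 mA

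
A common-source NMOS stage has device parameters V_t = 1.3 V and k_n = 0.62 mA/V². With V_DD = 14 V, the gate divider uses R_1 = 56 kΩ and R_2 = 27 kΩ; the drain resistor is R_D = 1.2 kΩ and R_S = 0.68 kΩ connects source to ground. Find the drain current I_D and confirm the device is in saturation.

I_D ≈ 1.5 mA

V_G = V_DD·R_2/(R_1+R_2) = 14×27/83 = 4.55 V.
Assume saturation: I_D = (k_n/2)(V_GS − V_t)² with V_GS = V_G − I_D·R_S = 4.55 − 0.68·I_D.
Substituting gives 0.143·I_D² − 2.37·I_D + 3.28 = 0, with roots I_D = 1.52 or 15 mA.
The root I_D = 15 mA gives V_GS = -5.66 V ≤ V_t, so take I_D = 1.52 mA.
Then V_GS = 3.52 V and V_DS = V_DD − I_D(R_D+R_S) = 14 − 1.52×1.88 = 11.1 V.
Saturation requires V_DS ≥ V_GS − V_t = 2.22 V; 11.1 ≥ 2.22 ✓.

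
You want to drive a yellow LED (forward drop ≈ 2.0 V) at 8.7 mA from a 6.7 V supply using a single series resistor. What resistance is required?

The resistor drops V_S − V_D = 6.7 − 2.0 = 4.7 V at 8.7 mA.
R = 4.7 V / 8.7 mA = 0.54 kΩ.

R ≈ 0.54 kΩ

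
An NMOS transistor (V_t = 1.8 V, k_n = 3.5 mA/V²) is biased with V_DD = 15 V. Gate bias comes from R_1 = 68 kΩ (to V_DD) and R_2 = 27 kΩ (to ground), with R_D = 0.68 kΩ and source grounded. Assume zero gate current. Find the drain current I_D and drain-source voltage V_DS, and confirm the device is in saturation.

V_G = V_DD·R_2/(R_1+R_2) = 15×27/95 = 4.26 V. With the source grounded, V_GS = V_G = 4.26 V.
Assume saturation: I_D = (k_n/2)(V_GS − V_t)² = (3.5/2)×(4.26 − 1.8)² = 1.75×2.46² = 10.6 mA.
V_DS = V_DD − I_D·R_D = 15 − 10.6×0.68 = 7.78 V.
Saturation requires V_DS ≥ V_GS − V_t = 2.46 V; 7.78 ≥ 2.46 ✓.

I_D ≈ 11 mA, V_DS ≈ 7.8 V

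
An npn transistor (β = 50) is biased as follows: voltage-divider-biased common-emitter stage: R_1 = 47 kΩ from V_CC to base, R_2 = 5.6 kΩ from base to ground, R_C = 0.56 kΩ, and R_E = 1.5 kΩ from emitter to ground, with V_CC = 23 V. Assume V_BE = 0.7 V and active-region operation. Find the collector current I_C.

I_C ≈ 1.1 mA

Thevenize the base divider: V_Th = V_CC·R_2/(R_1+R_2) = 23×5.6/52.6 = 2.45 V, R_Th = R_1‖R_2 = 5 kΩ.
Base-emitter loop: V_Th = I_B·R_Th + V_BE + (β+1)I_B·R_E, so I_B = (2.45 − 0.7) / (5 + 51×1.5) = 0.0215 mA.
I_C = β·I_B = 50×0.0215 = 1.07 mA, and I_E = (β+1)I_B = 1.09 mA.
V_CE = V_CC − I_C·R_C − I_E·R_E = 23 − 1.07×0.56 − 1.09×1.5 = 20.8 V.
V_CE = 20.8 V > 0.2 V confirms active-region operation.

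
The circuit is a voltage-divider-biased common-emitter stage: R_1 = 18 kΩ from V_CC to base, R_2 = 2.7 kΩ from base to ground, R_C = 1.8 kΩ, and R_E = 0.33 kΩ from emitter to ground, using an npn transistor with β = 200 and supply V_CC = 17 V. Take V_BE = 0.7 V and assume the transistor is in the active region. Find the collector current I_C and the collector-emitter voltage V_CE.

Thevenize the base divider: V_Th = V_CC·R_2/(R_1+R_2) = 17×2.7/20.7 = 2.22 V, R_Th = R_1‖R_2 = 2.35 kΩ.
Base-emitter loop: V_Th = I_B·R_Th + V_BE + (β+1)I_B·R_E, so I_B = (2.22 − 0.7) / (2.35 + 201×0.33) = 0.0221 mA.
I_C = β·I_B = 200×0.0221 = 4.42 mA, and I_E = (β+1)I_B = 4.44 mA.
V_CE = V_CC − I_C·R_C − I_E·R_E = 17 − 4.42×1.8 − 4.44×0.33 = 7.58 V.
V_CE = 7.58 V > 0.2 V confirms active-region operation.

I_C ≈ 4.4 mA, V_CE ≈ 7.6 V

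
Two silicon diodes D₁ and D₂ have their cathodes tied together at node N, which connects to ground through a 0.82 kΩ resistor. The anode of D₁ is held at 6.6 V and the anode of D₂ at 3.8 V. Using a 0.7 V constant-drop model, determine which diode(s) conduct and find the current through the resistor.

Assume both conduct. Then node N would need to be at both 6.6−0.7 = 5.9 V and 3.8−0.7 = 3.1 V, which is impossible.
Assume only D₁ conducts: V_N = 6.6 − 0.7 = 5.9 V, so I_R = 5.9/0.82 = 7.2 mA.
Check D₂: its anode-to-cathode voltage is 3.8 − 5.9 = -2.1 V < 0.7 V, so it is off. The assumption is consistent.

Only D₁ conducts; I_R ≈ 7.2 mA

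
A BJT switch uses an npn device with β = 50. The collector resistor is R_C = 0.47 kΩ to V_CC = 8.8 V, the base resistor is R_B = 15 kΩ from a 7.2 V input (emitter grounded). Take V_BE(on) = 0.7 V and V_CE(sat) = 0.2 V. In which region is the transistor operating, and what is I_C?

Assume active: I_B = (7.2 − 0.7)/15 = 0.433 mA, giving I_C = β·I_B = 21.7 mA.
But then V_CE = 8.8 − 21.7×0.47 = -1.38 V < V_CE(sat) = 0.2 V — impossible in the active region.
So the transistor is saturated. With V_CE = 0.2 V, I_C = (V_CC − 0.2)/R_C = 8.6/0.47 = 18.3 mA.
Check: β·I_B = 21.7 mA > I_C = 18.3 mA, confirming saturation.

saturation; I_C ≈ 18 mA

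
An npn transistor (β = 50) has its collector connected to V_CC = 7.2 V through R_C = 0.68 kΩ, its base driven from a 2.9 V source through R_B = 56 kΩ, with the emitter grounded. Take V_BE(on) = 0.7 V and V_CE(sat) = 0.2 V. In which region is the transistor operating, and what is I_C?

active; I_C ≈ 2 mA

Assume active. Base-emitter loop: I_B = (V_BB − V_BE)/R_B = (2.9 − 0.7)/56 = 0.0393 mA.
I_C = β·I_B = 50×0.0393 = 1.96 mA.
V_CE = V_CC − I_C·R_C = 7.2 − 1.96×0.68 = 5.86 V > V_CE(sat), so the active-region assumption holds.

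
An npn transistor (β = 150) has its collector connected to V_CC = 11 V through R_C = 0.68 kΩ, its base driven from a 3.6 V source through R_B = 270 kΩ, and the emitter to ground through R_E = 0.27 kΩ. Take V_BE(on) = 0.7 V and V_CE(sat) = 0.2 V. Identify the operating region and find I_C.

Assume active. Base-emitter loop: I_B = (V_BB − V_BE)/(R_B + (β+1)R_E) = (3.6 − 0.7)/(270 + 151×0.27) = 0.00933 mA.
I_C = β·I_B = 150×0.00933 = 1.4 mA.
V_CE = V_CC − I_C·R_C − I_E·R_E = 11 − 1.4×0.68 − 1.41×0.27 = 9.67 V > V_CE(sat), so the active-region assumption holds.

active; I_C ≈ 1.4 mA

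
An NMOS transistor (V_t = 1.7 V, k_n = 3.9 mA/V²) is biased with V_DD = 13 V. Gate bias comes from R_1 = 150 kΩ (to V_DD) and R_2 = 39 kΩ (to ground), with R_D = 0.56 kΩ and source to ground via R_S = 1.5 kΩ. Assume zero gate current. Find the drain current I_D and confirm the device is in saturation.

I_D ≈ 0.37 mA

V_G = V_DD·R_2/(R_1+R_2) = 13×39/189 = 2.68 V.
Assume saturation: I_D = (k_n/2)(V_GS − V_t)² with V_GS = V_G − I_D·R_S = 2.68 − 1.5·I_D.
Substituting gives 4.39·I_D² − 6.75·I_D + 1.88 = 0, with roots I_D = 0.366 or 1.17 mA.
The root I_D = 1.17 mA gives V_GS = 0.925 V ≤ V_t, so take I_D = 0.366 mA.
Then V_GS = 2.13 V and V_DS = V_DD − I_D(R_D+R_S) = 13 − 0.366×2.06 = 12.2 V.
Saturation requires V_DS ≥ V_GS − V_t = 0.433 V; 12.2 ≥ 0.433 ✓.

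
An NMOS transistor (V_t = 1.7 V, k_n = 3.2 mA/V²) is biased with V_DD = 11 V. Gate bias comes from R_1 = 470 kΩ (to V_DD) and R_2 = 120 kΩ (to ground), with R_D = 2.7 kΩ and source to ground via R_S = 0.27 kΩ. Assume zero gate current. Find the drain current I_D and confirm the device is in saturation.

I_D ≈ 0.32 mA

V_G = V_DD·R_2/(R_1+R_2) = 11×120/590 = 2.24 V.
Assume saturation: I_D = (k_n/2)(V_GS − V_t)² with V_GS = V_G − I_D·R_S = 2.24 − 0.27·I_D.
Substituting gives 0.117·I_D² − 1.46·I_D + 0.462 = 0, with roots I_D = 0.324 or 12.2 mA.
The root I_D = 12.2 mA gives V_GS = -1.06 V ≤ V_t, so take I_D = 0.324 mA.
Then V_GS = 2.15 V and V_DS = V_DD − I_D(R_D+R_S) = 11 − 0.324×2.97 = 10 V.
Saturation requires V_DS ≥ V_GS − V_t = 0.45 V; 10 ≥ 0.45 ✓.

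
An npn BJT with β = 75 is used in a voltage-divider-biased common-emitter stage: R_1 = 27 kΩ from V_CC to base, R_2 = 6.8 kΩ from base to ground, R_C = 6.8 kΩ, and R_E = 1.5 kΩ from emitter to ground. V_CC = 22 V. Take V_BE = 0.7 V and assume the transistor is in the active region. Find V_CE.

Thevenize the base divider: V_Th = V_CC·R_2/(R_1+R_2) = 22×6.8/33.8 = 4.43 V, R_Th = R_1‖R_2 = 5.43 kΩ.
Base-emitter loop: V_Th = I_B·R_Th + V_BE + (β+1)I_B·R_E, so I_B = (4.43 − 0.7) / (5.43 + 76×1.5) = 0.0312 mA.
I_C = β·I_B = 75×0.0312 = 2.34 mA, and I_E = (β+1)I_B = 2.37 mA.
V_CE = V_CC − I_C·R_C − I_E·R_E = 22 − 2.34×6.8 − 2.37×1.5 = 2.53 V.
V_CE = 2.53 V > 0.2 V confirms active-region operation.

V_CE ≈ 2.5 V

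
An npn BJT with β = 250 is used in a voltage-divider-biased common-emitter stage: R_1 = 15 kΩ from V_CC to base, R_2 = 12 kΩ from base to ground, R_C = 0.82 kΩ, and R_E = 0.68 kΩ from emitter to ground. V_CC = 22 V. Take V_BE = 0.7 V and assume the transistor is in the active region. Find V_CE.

Thevenize the base divider: V_Th = V_CC·R_2/(R_1+R_2) = 22×12/27 = 9.78 V, R_Th = R_1‖R_2 = 6.67 kΩ.
Base-emitter loop: V_Th = I_B·R_Th + V_BE + (β+1)I_B·R_E, so I_B = (9.78 − 0.7) / (6.67 + 251×0.68) = 0.0512 mA.
I_C = β·I_B = 250×0.0512 = 12.8 mA, and I_E = (β+1)I_B = 12.8 mA.
V_CE = V_CC − I_C·R_C − I_E·R_E = 22 − 12.8×0.82 − 12.8×0.68 = 2.77 V.
V_CE = 2.77 V > 0.2 V confirms active-region operation.

V_CE ≈ 2.8 V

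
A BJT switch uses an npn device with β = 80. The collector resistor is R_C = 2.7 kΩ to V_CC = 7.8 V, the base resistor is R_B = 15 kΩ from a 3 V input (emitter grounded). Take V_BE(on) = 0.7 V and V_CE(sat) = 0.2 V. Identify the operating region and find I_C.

saturation; I_C ≈ 2.8 mA

Assume active: I_B = (3 − 0.7)/15 = 0.153 mA, giving I_C = β·I_B = 12.3 mA.
But then V_CE = 7.8 − 12.3×2.7 = -25.3 V < V_CE(sat) = 0.2 V — impossible in the active region.
So the transistor is saturated. With V_CE = 0.2 V, I_C = (V_CC − 0.2)/R_C = 7.6/2.7 = 2.81 mA.
Check: β·I_B = 12.3 mA > I_C = 2.81 mA, confirming saturation.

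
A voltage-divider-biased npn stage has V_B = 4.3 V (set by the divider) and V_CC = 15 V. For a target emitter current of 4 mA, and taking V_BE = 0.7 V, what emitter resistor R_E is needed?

R_E ≈ 0.9 kΩ

V_E = V_B − V_BE = 4.3 − 0.7 = 3.6 V.
R_E = V_E / I_E = 3.6 / 4 = 0.9 kΩ.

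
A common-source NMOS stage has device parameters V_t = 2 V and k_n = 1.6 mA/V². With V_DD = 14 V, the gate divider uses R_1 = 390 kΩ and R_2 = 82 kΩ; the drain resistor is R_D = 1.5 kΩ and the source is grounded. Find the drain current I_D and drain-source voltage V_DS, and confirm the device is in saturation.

I_D ≈ 0.15 mA, V_DS ≈ 14 V

V_G = V_DD·R_2/(R_1+R_2) = 14×82/472 = 2.43 V. With the source grounded, V_GS = V_G = 2.43 V.
Assume saturation: I_D = (k_n/2)(V_GS − V_t)² = (1.6/2)×(2.43 − 2)² = 0.8×0.432² = 0.149 mA.
V_DS = V_DD − I_D·R_D = 14 − 0.149×1.5 = 13.8 V.
Saturation requires V_DS ≥ V_GS − V_t = 0.432 V; 13.8 ≥ 0.432 ✓.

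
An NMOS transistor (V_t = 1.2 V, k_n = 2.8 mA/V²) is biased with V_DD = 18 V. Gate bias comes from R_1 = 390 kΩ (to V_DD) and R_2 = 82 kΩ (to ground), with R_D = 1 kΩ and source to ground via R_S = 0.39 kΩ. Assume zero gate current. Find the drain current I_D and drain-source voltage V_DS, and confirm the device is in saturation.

I_D ≈ 1.9 mA, V_DS ≈ 15 V

V_G = V_DD·R_2/(R_1+R_2) = 18×82/472 = 3.13 V.
Assume saturation: I_D = (k_n/2)(V_GS − V_t)² with V_GS = V_G − I_D·R_S = 3.13 − 0.39·I_D.
Substituting gives 0.213·I_D² − 3.1·I_D + 5.2 = 0, with roots I_D = 1.93 or 12.6 mA.
The root I_D = 12.6 mA gives V_GS = -1.81 V ≤ V_t, so take I_D = 1.93 mA.
Then V_GS = 2.37 V and V_DS = V_DD − I_D(R_D+R_S) = 18 − 1.93×1.39 = 15.3 V.
Saturation requires V_DS ≥ V_GS − V_t = 1.17 V; 15.3 ≥ 1.17 ✓.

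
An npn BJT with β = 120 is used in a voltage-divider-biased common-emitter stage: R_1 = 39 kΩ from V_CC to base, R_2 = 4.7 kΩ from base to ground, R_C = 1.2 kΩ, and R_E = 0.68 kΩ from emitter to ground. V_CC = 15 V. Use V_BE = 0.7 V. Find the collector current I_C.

I_C ≈ 1.3 mA

Thevenize the base divider: V_Th = V_CC·R_2/(R_1+R_2) = 15×4.7/43.7 = 1.61 V, R_Th = R_1‖R_2 = 4.19 kΩ.
Base-emitter loop: V_Th = I_B·R_Th + V_BE + (β+1)I_B·R_E, so I_B = (1.61 − 0.7) / (4.19 + 121×0.68) = 0.0106 mA.
I_C = β·I_B = 120×0.0106 = 1.27 mA, and I_E = (β+1)I_B = 1.28 mA.
V_CE = V_CC − I_C·R_C − I_E·R_E = 15 − 1.27×1.2 − 1.28×0.68 = 12.6 V.
V_CE = 12.6 V > 0.2 V confirms active-region operation.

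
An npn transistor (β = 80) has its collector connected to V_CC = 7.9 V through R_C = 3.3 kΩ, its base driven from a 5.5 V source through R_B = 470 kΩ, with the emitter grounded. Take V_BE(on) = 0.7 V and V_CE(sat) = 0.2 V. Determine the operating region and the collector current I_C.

Assume active. Base-emitter loop: I_B = (V_BB − V_BE)/R_B = (5.5 − 0.7)/470 = 0.0102 mA.
I_C = β·I_B = 80×0.0102 = 0.817 mA.
V_CE = V_CC − I_C·R_C = 7.9 − 0.817×3.3 = 5.2 V > V_CE(sat), so the active-region assumption holds.

active; I_C ≈ 0.82 mA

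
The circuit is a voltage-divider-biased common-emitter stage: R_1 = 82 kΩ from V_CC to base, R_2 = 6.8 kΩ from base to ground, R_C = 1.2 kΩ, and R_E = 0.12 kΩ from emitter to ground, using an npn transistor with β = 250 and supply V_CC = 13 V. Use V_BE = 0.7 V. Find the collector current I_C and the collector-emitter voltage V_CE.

I_C ≈ 2 mA, V_CE ≈ 10 V

Thevenize the base divider: V_Th = V_CC·R_2/(R_1+R_2) = 13×6.8/88.8 = 0.995 V, R_Th = R_1‖R_2 = 6.28 kΩ.
Base-emitter loop: V_Th = I_B·R_Th + V_BE + (β+1)I_B·R_E, so I_B = (0.995 − 0.7) / (6.28 + 251×0.12) = 0.00812 mA.
I_C = β·I_B = 250×0.00812 = 2.03 mA, and I_E = (β+1)I_B = 2.04 mA.
V_CE = V_CC − I_C·R_C − I_E·R_E = 13 − 2.03×1.2 − 2.04×0.12 = 10.3 V.
V_CE = 10.3 V > 0.2 V confirms active-region operation.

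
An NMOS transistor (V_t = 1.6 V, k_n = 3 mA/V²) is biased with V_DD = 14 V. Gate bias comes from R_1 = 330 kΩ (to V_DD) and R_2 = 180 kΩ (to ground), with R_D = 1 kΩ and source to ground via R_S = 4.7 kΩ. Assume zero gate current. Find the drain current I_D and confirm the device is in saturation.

V_G = V_DD·R_2/(R_1+R_2) = 14×180/510 = 4.94 V.
Assume saturation: I_D = (k_n/2)(V_GS − V_t)² with V_GS = V_G − I_D·R_S = 4.94 − 4.7·I_D.
Substituting gives 33.1·I_D² − 48.1·I_D + 16.7 = 0, with roots I_D = 0.579 or 0.873 mA.
The root I_D = 0.873 mA gives V_GS = 0.837 V ≤ V_t, so take I_D = 0.579 mA.
Then V_GS = 2.22 V and V_DS = V_DD − I_D(R_D+R_S) = 14 − 0.579×5.7 = 10.7 V.
Saturation requires V_DS ≥ V_GS − V_t = 0.621 V; 10.7 ≥ 0.621 ✓.

I_D ≈ 0.58 mA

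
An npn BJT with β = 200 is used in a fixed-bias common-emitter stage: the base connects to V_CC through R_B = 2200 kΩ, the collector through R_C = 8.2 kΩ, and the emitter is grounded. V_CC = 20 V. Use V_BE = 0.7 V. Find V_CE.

Base loop: V_CC = I_B·R_B + V_BE, so I_B = (20 − 0.7)/2200 kΩ = 0.00877 mA.
In the active region I_C = β·I_B = 200 × 0.00877 = 1.75 mA.
Collector loop: V_CE = V_CC − I_C·R_C = 20 − 1.75×8.2 = 5.61 V.
Since V_CE = 5.61 V > V_CE(sat) ≈ 0.2 V, the transistor is in the active region as assumed.

V_CE ≈ 5.6 V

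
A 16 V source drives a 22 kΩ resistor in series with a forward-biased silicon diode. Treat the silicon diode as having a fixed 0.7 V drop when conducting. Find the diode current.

I ≈ 0.7 mA

KVL around the loop: 16 = V_D + I·R = 0.7 + I × 22 kΩ.
So I = (16 − 0.7) / 22 kΩ = 15.3 / 22 = 0.695 mA.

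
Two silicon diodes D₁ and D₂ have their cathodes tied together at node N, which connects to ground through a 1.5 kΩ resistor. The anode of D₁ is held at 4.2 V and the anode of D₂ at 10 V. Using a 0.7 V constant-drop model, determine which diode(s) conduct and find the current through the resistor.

Assume both conduct. Then node N would need to be at both 4.2−0.7 = 3.5 V and 10−0.7 = 9.3 V, which is impossible.
Assume only D₂ conducts: V_N = 10 − 0.7 = 9.3 V, so I_R = 9.3/1.5 = 6.2 mA.
Check D₁: its anode-to-cathode voltage is 4.2 − 9.3 = -5.1 V < 0.7 V, so it is off. The assumption is consistent.

Only D₂ conducts; I_R ≈ 6.2 mA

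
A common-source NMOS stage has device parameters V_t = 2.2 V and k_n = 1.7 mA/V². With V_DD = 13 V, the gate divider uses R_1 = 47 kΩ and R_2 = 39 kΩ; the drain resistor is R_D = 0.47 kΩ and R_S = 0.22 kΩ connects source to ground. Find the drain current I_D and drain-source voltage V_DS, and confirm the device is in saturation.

I_D ≈ 5.4 mA, V_DS ≈ 9.3 V

V_G = V_DD·R_2/(R_1+R_2) = 13×39/86 = 5.9 V.
Assume saturation: I_D = (k_n/2)(V_GS − V_t)² with V_GS = V_G − I_D·R_S = 5.9 − 0.22·I_D.
Substituting gives 0.0411·I_D² − 2.38·I_D + 11.6 = 0, with roots I_D = 5.37 or 52.5 mA.
The root I_D = 52.5 mA gives V_GS = -5.66 V ≤ V_t, so take I_D = 5.37 mA.
Then V_GS = 4.71 V and V_DS = V_DD − I_D(R_D+R_S) = 13 − 5.37×0.69 = 9.29 V.
Saturation requires V_DS ≥ V_GS − V_t = 2.51 V; 9.29 ≥ 2.51 ✓.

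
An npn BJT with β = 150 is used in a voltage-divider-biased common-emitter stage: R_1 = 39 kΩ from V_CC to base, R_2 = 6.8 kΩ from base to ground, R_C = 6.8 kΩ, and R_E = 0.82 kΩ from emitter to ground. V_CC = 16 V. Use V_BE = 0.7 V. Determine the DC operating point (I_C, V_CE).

I_C ≈ 1.9 mA, V_CE ≈ 1.2 V

Thevenize the base divider: V_Th = V_CC·R_2/(R_1+R_2) = 16×6.8/45.8 = 2.38 V, R_Th = R_1‖R_2 = 5.79 kΩ.
Base-emitter loop: V_Th = I_B·R_Th + V_BE + (β+1)I_B·R_E, so I_B = (2.38 − 0.7) / (5.79 + 151×0.82) = 0.0129 mA.
I_C = β·I_B = 150×0.0129 = 1.94 mA, and I_E = (β+1)I_B = 1.95 mA.
V_CE = V_CC − I_C·R_C − I_E·R_E = 16 − 1.94×6.8 − 1.95×0.82 = 1.21 V.
V_CE = 1.21 V > 0.2 V confirms active-region operation.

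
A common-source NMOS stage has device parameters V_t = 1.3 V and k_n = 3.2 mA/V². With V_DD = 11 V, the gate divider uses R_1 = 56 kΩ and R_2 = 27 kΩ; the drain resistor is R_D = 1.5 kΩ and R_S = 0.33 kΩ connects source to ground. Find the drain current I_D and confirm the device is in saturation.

V_G = V_DD·R_2/(R_1+R_2) = 11×27/83 = 3.58 V.
Assume saturation: I_D = (k_n/2)(V_GS − V_t)² with V_GS = V_G − I_D·R_S = 3.58 − 0.33·I_D.
Substituting gives 0.174·I_D² − 3.41·I_D + 8.31 = 0, with roots I_D = 2.86 or 16.7 mA.
The root I_D = 16.7 mA gives V_GS = -1.93 V ≤ V_t, so take I_D = 2.86 mA.
Then V_GS = 2.64 V and V_DS = V_DD − I_D(R_D+R_S) = 11 − 2.86×1.83 = 5.77 V.
Saturation requires V_DS ≥ V_GS − V_t = 1.34 V; 5.77 ≥ 1.34 ✓.

I_D ≈ 2.9 mA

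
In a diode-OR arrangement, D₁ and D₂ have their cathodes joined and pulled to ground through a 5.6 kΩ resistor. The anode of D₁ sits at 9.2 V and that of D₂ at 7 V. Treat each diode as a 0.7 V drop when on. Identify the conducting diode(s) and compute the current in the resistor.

Assume both conduct. Then node N would need to be at both 9.2−0.7 = 8.5 V and 7−0.7 = 6.3 V, which is impossible.
Assume only D₁ conducts: V_N = 9.2 − 0.7 = 8.5 V, so I_R = 8.5/5.6 = 1.52 mA.
Check D₂: its anode-to-cathode voltage is 7 − 8.5 = -1.5 V < 0.7 V, so it is off. The assumption is consistent.

Only D₁ conducts; I_R ≈ 1.5 mA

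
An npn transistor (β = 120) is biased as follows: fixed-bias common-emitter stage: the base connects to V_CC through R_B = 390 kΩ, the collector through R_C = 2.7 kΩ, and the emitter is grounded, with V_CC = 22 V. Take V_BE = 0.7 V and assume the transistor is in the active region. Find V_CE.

Base loop: V_CC = I_B·R_B + V_BE, so I_B = (22 − 0.7)/390 kΩ = 0.0546 mA.
In the active region I_C = β·I_B = 120 × 0.0546 = 6.55 mA.
Collector loop: V_CE = V_CC − I_C·R_C = 22 − 6.55×2.7 = 4.3 V.
Since V_CE = 4.3 V > V_CE(sat) ≈ 0.2 V, the transistor is in the active region as assumed.

V_CE ≈ 4.3 V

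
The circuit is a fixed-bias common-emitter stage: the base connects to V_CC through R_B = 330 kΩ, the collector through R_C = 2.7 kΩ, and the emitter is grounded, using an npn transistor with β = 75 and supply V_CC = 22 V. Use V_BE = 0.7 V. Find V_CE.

Base loop: V_CC = I_B·R_B + V_BE, so I_B = (22 − 0.7)/330 kΩ = 0.0645 mA.
In the active region I_C = β·I_B = 75 × 0.0645 = 4.84 mA.
Collector loop: V_CE = V_CC − I_C·R_C = 22 − 4.84×2.7 = 8.93 V.
Since V_CE = 8.93 V > V_CE(sat) ≈ 0.2 V, the transistor is in the active region as assumed.

V_CE ≈ 8.9 V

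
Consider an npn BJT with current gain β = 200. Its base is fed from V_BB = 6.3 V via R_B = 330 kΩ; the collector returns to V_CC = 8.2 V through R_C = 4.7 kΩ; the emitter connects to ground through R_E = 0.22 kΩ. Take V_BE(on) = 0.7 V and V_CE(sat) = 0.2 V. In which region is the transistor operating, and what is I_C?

saturation; I_C ≈ 1.6 mA

Assume active: I_B = (6.3 − 0.7)/(330 + 201×0.22) = 0.015 mA, I_C = β·I_B = 2.99 mA.
Then V_CE = 8.2 − 2.99×4.7 − 3.01×0.22 = -6.53 V < 0.2 V — the active assumption fails.
Re-solve with V_CE = 0.2 V. KCL at the emitter: V_E/R_E = (V_BB−0.7−V_E)/R_B + (V_CC−0.2−V_E)/R_C, giving V_E = 0.361 V.
I_C = (V_CC − 0.2 − V_E)/R_C = (8 − 0.361)/4.7 = 1.63 mA.
Check: I_B = (5.6 − 0.361)/330 = 0.0159 mA, and β·I_B = 3.18 mA > I_C, confirming saturation.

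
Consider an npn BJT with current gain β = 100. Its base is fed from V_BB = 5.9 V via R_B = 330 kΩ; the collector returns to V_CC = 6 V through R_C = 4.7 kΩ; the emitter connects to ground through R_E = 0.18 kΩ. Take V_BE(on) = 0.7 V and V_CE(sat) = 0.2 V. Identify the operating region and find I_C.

saturation; I_C ≈ 1.2 mA

Assume active: I_B = (5.9 − 0.7)/(330 + 101×0.18) = 0.0149 mA, I_C = β·I_B = 1.49 mA.
Then V_CE = 6 − 1.49×4.7 − 1.51×0.18 = -1.29 V < 0.2 V — the active assumption fails.
Re-solve with V_CE = 0.2 V. KCL at the emitter: V_E/R_E = (V_BB−0.7−V_E)/R_B + (V_CC−0.2−V_E)/R_C, giving V_E = 0.217 V.
I_C = (V_CC − 0.2 − V_E)/R_C = (5.8 − 0.217)/4.7 = 1.19 mA.
Check: I_B = (5.2 − 0.217)/330 = 0.0151 mA, and β·I_B = 1.51 mA > I_C, confirming saturation.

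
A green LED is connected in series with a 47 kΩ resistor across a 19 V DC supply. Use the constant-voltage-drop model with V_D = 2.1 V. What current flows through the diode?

KVL around the loop: 19 = V_D + I·R = 2.1 + I × 47 kΩ.
So I = (19 − 2.1) / 47 kΩ = 16.9 / 47 = 0.36 mA.

I ≈ 0.36 mA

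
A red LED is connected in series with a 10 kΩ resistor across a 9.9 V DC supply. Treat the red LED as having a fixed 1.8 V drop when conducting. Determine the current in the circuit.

KVL around the loop: 9.9 = V_D + I·R = 1.8 + I × 10 kΩ.
So I = (9.9 − 1.8) / 10 kΩ = 8.1 / 10 = 0.81 mA.

I ≈ 0.81 mA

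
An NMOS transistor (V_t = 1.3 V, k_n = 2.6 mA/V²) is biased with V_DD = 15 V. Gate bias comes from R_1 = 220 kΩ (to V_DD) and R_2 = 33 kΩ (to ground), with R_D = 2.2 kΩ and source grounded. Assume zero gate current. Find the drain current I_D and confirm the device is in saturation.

I_D ≈ 0.56 mA

V_G = V_DD·R_2/(R_1+R_2) = 15×33/253 = 1.96 V. With the source grounded, V_GS = V_G = 1.96 V.
Assume saturation: I_D = (k_n/2)(V_GS − V_t)² = (2.6/2)×(1.96 − 1.3)² = 1.3×0.657² = 0.56 mA.
V_DS = V_DD − I_D·R_D = 15 − 0.56×2.2 = 13.8 V.
Saturation requires V_DS ≥ V_GS − V_t = 0.657 V; 13.8 ≥ 0.657 ✓.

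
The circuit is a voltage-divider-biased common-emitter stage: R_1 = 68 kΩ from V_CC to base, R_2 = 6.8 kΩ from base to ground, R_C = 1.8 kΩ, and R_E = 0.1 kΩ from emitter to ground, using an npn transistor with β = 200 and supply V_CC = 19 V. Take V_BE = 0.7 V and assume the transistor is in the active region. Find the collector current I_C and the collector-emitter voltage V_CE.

Thevenize the base divider: V_Th = V_CC·R_2/(R_1+R_2) = 19×6.8/74.8 = 1.73 V, R_Th = R_1‖R_2 = 6.18 kΩ.
Base-emitter loop: V_Th = I_B·R_Th + V_BE + (β+1)I_B·R_E, so I_B = (1.73 − 0.7) / (6.18 + 201×0.1) = 0.0391 mA.
I_C = β·I_B = 200×0.0391 = 7.82 mA, and I_E = (β+1)I_B = 7.86 mA.
V_CE = V_CC − I_C·R_C − I_E·R_E = 19 − 7.82×1.8 − 7.86×0.1 = 4.14 V.
V_CE = 4.14 V > 0.2 V confirms active-region operation.

I_C ≈ 7.8 mA, V_CE ≈ 4.1 V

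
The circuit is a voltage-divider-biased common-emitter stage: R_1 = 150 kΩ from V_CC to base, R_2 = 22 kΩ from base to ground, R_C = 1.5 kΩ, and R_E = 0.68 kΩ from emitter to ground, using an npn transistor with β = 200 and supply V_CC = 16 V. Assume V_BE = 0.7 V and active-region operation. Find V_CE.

V_CE ≈ 12 V

Thevenize the base divider: V_Th = V_CC·R_2/(R_1+R_2) = 16×22/172 = 2.05 V, R_Th = R_1‖R_2 = 19.2 kΩ.
Base-emitter loop: V_Th = I_B·R_Th + V_BE + (β+1)I_B·R_E, so I_B = (2.05 − 0.7) / (19.2 + 201×0.68) = 0.00864 mA.
I_C = β·I_B = 200×0.00864 = 1.73 mA, and I_E = (β+1)I_B = 1.74 mA.
V_CE = V_CC − I_C·R_C − I_E·R_E = 16 − 1.73×1.5 − 1.74×0.68 = 12.2 V.
V_CE = 12.2 V > 0.2 V confirms active-region operation.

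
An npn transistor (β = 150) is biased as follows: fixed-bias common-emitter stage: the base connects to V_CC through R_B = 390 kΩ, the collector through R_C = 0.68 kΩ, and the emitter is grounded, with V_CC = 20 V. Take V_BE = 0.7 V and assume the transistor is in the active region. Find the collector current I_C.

I_C ≈ 7.4 mA

Base loop: V_CC = I_B·R_B + V_BE, so I_B = (20 − 0.7)/390 kΩ = 0.0495 mA.
In the active region I_C = β·I_B = 150 × 0.0495 = 7.42 mA.
Collector loop: V_CE = V_CC − I_C·R_C = 20 − 7.42×0.68 = 15 V.
Since V_CE = 15 V > V_CE(sat) ≈ 0.2 V, the transistor is in the active region as assumed.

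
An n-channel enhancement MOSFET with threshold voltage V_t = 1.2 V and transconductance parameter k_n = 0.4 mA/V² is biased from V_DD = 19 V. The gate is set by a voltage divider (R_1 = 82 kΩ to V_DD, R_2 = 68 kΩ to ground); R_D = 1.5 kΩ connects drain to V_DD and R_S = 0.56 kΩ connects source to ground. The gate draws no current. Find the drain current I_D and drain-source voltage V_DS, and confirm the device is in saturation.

I_D ≈ 4.6 mA, V_DS ≈ 9.4 V

V_G = V_DD·R_2/(R_1+R_2) = 19×68/150 = 8.61 V.
Assume saturation: I_D = (k_n/2)(V_GS − V_t)² with V_GS = V_G − I_D·R_S = 8.61 − 0.56·I_D.
Substituting gives 0.0627·I_D² − 2.66·I_D + 11 = 0, with roots I_D = 4.64 or 37.8 mA.
The root I_D = 37.8 mA gives V_GS = -12.5 V ≤ V_t, so take I_D = 4.64 mA.
Then V_GS = 6.02 V and V_DS = V_DD − I_D(R_D+R_S) = 19 − 4.64×2.06 = 9.44 V.
Saturation requires V_DS ≥ V_GS − V_t = 4.82 V; 9.44 ≥ 4.82 ✓.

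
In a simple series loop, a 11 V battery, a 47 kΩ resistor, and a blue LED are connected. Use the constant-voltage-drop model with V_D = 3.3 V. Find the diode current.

I ≈ 0.16 mA

KVL around the loop: 11 = V_D + I·R = 3.3 + I × 47 kΩ.
So I = (11 − 3.3) / 47 kΩ = 7.7 / 47 = 0.164 mA.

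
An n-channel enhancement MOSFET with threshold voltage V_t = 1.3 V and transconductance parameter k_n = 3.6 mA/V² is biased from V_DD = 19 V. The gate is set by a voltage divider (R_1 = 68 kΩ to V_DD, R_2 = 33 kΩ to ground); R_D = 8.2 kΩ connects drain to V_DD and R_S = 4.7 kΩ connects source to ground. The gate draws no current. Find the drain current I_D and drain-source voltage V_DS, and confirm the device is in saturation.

I_D ≈ 0.89 mA, V_DS ≈ 7.5 V

V_G = V_DD·R_2/(R_1+R_2) = 19×33/101 = 6.21 V.
Assume saturation: I_D = (k_n/2)(V_GS − V_t)² with V_GS = V_G − I_D·R_S = 6.21 − 4.7·I_D.
Substituting gives 39.8·I_D² − 84·I_D + 43.4 = 0, with roots I_D = 0.894 or 1.22 mA.
The root I_D = 1.22 mA gives V_GS = 0.477 V ≤ V_t, so take I_D = 0.894 mA.
Then V_GS = 2 V and V_DS = V_DD − I_D(R_D+R_S) = 19 − 0.894×12.9 = 7.46 V.
Saturation requires V_DS ≥ V_GS − V_t = 0.705 V; 7.46 ≥ 0.705 ✓.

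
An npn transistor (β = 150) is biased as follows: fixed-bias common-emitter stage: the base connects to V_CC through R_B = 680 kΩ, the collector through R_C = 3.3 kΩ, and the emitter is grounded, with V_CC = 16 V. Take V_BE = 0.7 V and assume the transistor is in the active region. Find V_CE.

Base loop: V_CC = I_B·R_B + V_BE, so I_B = (16 − 0.7)/680 kΩ = 0.0225 mA.
In the active region I_C = β·I_B = 150 × 0.0225 = 3.38 mA.
Collector loop: V_CE = V_CC − I_C·R_C = 16 − 3.38×3.3 = 4.86 V.
Since V_CE = 4.86 V > V_CE(sat) ≈ 0.2 V, the transistor is in the active region as assumed.

V_CE ≈ 4.9 V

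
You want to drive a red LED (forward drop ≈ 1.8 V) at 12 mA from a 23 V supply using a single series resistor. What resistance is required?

R ≈ 1.8 kΩ

The resistor drops V_S − V_D = 23 − 1.8 = 21.2 V at 12 mA.
R = 21.2 V / 12 mA = 1.77 kΩ.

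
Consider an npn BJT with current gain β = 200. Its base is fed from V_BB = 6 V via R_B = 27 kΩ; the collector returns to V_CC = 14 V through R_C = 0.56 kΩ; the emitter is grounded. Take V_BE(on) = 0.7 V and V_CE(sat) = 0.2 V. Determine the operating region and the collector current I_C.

Assume active: I_B = (6 − 0.7)/27 = 0.196 mA, giving I_C = β·I_B = 39.3 mA.
But then V_CE = 14 − 39.3×0.56 = -7.99 V < V_CE(sat) = 0.2 V — impossible in the active region.
So the transistor is saturated. With V_CE = 0.2 V, I_C = (V_CC − 0.2)/R_C = 13.8/0.56 = 24.6 mA.
Check: β·I_B = 39.3 mA > I_C = 24.6 mA, confirming saturation.

saturation; I_C ≈ 25 mA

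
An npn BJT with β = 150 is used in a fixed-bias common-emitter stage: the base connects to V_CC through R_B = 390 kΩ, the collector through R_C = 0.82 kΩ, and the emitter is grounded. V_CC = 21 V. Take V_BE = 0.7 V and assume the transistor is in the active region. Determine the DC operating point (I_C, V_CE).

Base loop: V_CC = I_B·R_B + V_BE, so I_B = (21 − 0.7)/390 kΩ = 0.0521 mA.
In the active region I_C = β·I_B = 150 × 0.0521 = 7.81 mA.
Collector loop: V_CE = V_CC − I_C·R_C = 21 − 7.81×0.82 = 14.6 V.
Since V_CE = 14.6 V > V_CE(sat) ≈ 0.2 V, the transistor is in the active region as assumed.

I_C ≈ 7.8 mA, V_CE ≈ 15 V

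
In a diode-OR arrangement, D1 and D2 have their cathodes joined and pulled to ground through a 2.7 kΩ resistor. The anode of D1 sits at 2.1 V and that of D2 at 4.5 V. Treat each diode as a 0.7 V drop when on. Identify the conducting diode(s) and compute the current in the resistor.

Assume both conduct. Then node N would need to be at both 2.1−0.7 = 1.4 V and 4.5−0.7 = 3.8 V, which is impossible.
Assume only D2 conducts: V_N = 4.5 − 0.7 = 3.8 V, so I_R = 3.8/2.7 = 1.41 mA.
Check D1: its anode-to-cathode voltage is 2.1 − 3.8 = -1.7 V < 0.7 V, so it is off. The assumption is consistent.

Only D2 conducts; I_R ≈ 1.4 mA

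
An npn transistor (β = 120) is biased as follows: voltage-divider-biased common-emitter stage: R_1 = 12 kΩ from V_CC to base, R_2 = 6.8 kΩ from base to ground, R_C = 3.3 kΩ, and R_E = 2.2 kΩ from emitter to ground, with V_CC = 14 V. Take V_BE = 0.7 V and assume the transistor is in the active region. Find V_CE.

Thevenize the base divider: V_Th = V_CC·R_2/(R_1+R_2) = 14×6.8/18.8 = 5.06 V, R_Th = R_1‖R_2 = 4.34 kΩ.
Base-emitter loop: V_Th = I_B·R_Th + V_BE + (β+1)I_B·R_E, so I_B = (5.06 − 0.7) / (4.34 + 121×2.2) = 0.0161 mA.
I_C = β·I_B = 120×0.0161 = 1.94 mA, and I_E = (β+1)I_B = 1.95 mA.
V_CE = V_CC − I_C·R_C − I_E·R_E = 14 − 1.94×3.3 − 1.95×2.2 = 3.32 V.
V_CE = 3.32 V > 0.2 V confirms active-region operation.

V_CE ≈ 3.3 V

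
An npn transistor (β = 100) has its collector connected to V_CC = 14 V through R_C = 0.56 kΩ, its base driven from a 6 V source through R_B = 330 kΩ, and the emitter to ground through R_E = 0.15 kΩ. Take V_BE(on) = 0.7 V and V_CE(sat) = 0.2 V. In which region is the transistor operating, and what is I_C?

Assume active. Base-emitter loop: I_B = (V_BB − V_BE)/(R_B + (β+1)R_E) = (6 − 0.7)/(330 + 101×0.15) = 0.0154 mA.
I_C = β·I_B = 100×0.0154 = 1.54 mA.
V_CE = V_CC − I_C·R_C − I_E·R_E = 14 − 1.54×0.56 − 1.55×0.15 = 12.9 V > V_CE(sat), so the active-region assumption holds.

active; I_C ≈ 1.5 mA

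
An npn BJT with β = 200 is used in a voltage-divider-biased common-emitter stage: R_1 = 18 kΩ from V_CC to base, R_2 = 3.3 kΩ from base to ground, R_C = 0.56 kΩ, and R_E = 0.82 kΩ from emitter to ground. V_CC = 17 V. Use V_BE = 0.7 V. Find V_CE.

V_CE ≈ 14 V

Thevenize the base divider: V_Th = V_CC·R_2/(R_1+R_2) = 17×3.3/21.3 = 2.63 V, R_Th = R_1‖R_2 = 2.79 kΩ.
Base-emitter loop: V_Th = I_B·R_Th + V_BE + (β+1)I_B·R_E, so I_B = (2.63 − 0.7) / (2.79 + 201×0.82) = 0.0115 mA.
I_C = β·I_B = 200×0.0115 = 2.31 mA, and I_E = (β+1)I_B = 2.32 mA.
V_CE = V_CC − I_C·R_C − I_E·R_E = 17 − 2.31×0.56 − 2.32×0.82 = 13.8 V.
V_CE = 13.8 V > 0.2 V confirms active-region operation.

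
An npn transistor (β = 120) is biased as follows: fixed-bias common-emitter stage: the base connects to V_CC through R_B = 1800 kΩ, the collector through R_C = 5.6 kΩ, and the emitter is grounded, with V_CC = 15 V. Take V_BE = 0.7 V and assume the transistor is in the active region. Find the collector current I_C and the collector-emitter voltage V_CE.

Base loop: V_CC = I_B·R_B + V_BE, so I_B = (15 − 0.7)/1800 kΩ = 0.00794 mA.
In the active region I_C = β·I_B = 120 × 0.00794 = 0.953 mA.
Collector loop: V_CE = V_CC − I_C·R_C = 15 − 0.953×5.6 = 9.66 V.
Since V_CE = 9.66 V > V_CE(sat) ≈ 0.2 V, the transistor is in the active region as assumed.

I_C ≈ 0.95 mA, V_CE ≈ 9.7 V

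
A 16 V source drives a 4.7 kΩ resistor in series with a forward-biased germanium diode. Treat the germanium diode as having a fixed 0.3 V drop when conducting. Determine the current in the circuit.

KVL around the loop: 16 = V_D + I·R = 0.3 + I × 4.7 kΩ.
So I = (16 − 0.3) / 4.7 kΩ = 15.7 / 4.7 = 3.34 mA.

I ≈ 3.3 mA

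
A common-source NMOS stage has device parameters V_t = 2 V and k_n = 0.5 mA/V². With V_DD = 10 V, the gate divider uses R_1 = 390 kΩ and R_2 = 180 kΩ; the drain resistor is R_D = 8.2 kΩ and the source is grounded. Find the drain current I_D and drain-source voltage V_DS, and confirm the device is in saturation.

I_D ≈ 0.34 mA, V_DS ≈ 7.3 V

V_G = V_DD·R_2/(R_1+R_2) = 10×180/570 = 3.16 V. With the source grounded, V_GS = V_G = 3.16 V.
Assume saturation: I_D = (k_n/2)(V_GS − V_t)² = (0.5/2)×(3.16 − 2)² = 0.25×1.16² = 0.335 mA.
V_DS = V_DD − I_D·R_D = 10 − 0.335×8.2 = 7.25 V.
Saturation requires V_DS ≥ V_GS − V_t = 1.16 V; 7.25 ≥ 1.16 ✓.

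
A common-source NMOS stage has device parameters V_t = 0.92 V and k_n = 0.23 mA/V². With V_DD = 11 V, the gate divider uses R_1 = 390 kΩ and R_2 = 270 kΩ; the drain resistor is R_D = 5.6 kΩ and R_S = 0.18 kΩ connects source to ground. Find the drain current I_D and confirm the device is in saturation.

V_G = V_DD·R_2/(R_1+R_2) = 11×270/660 = 4.5 V.
Assume saturation: I_D = (k_n/2)(V_GS − V_t)² with V_GS = V_G − I_D·R_S = 4.5 − 0.18·I_D.
Substituting gives 0.00373·I_D² − 1.15·I_D + 1.47 = 0, with roots I_D = 1.29 or 307 mA.
The root I_D = 307 mA gives V_GS = -50.7 V ≤ V_t, so take I_D = 1.29 mA.
Then V_GS = 4.27 V and V_DS = V_DD − I_D(R_D+R_S) = 11 − 1.29×5.78 = 3.55 V.
Saturation requires V_DS ≥ V_GS − V_t = 3.35 V; 3.55 ≥ 3.35 ✓.

I_D ≈ 1.3 mA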